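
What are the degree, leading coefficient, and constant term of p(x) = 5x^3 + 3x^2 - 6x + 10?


Highest power of x is 3, with coefficient 5. Constant term is 10.
Degree = 3, leading coefficient = 5, constant term = 10


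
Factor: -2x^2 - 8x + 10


Roots satisfy r1 + r2 = -b/a = -4 and r1*r2 = c/a = -5.
So r1 = 1, r2 = -5.
-2x^2 - 8x + 10 = -2(x - r1)(x - r2) = -2(x - 1)(x + 5)


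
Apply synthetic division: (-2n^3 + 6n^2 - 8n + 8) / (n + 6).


Synthetic division with c = -6. Coefficients: -2, 6, -8, 8
Bring down -2.
  -2 * -6 = 12; 12 + 6 = 18
  18 * -6 = -108; -108 - 8 = -116
  -116 * -6 = 696; 696 + 8 = 704
Quotient: -2n^2 + 18n - 116, Remainder: 704


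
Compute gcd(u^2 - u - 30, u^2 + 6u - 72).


Factor each:
  u^2 - u - 30 = (u - 6)(u + 5)
  u^2 + 6u - 72 = (u - 6)(u + 12)
Common monic factor: u - 6


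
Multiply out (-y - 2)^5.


Expand (-y - 2)^5 by repeated multiplication:
  (-y - 2)^2 = y^2 + 4y + 4
  (-y - 2)^3 = -y^3 - 6y^2 - 12y - 8
  (-y - 2)^4 = y^4 + 8y^3 + 24y^2 + 32y + 16
= -y^5 - 10y^4 - 40y^3 - 80y^2 - 80y - 32


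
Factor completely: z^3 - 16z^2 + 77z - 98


Try integer roots (divisors of -98). z=7: p(7)=0.
Divide out (z - 7): quotient is z^2 - 9z + 14.
Factor the quadratic: (z - 7)(z - 2)
Result: (z - 7)(z - 7)(z - 2)


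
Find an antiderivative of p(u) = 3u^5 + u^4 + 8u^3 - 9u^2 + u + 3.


Reverse power rule on each term:
  ∫ 3u^5 du = (1/2)u^6
  ∫ u^4 du = (1/5)u^5
  ∫ 8u^3 du = 2u^4
  ∫ -9u^2 du = -3u^3
  ∫ u du = (1/2)u^2
  ∫ 3 du = 3u
F(u) = (1/2)u^6 + (1/5)u^5 + 2u^4 - 3u^3 + (1/2)u^2 + 3u + C


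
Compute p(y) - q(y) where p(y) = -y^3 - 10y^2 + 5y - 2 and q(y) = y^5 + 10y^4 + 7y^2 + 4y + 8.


Distribute the minus sign:
  (-y^3 - 10y^2 + 5y - 2)
- (y^5 + 10y^4 + 7y^2 + 4y + 8)
Negate second polynomial: -y^5 - 10y^4 - 7y^2 - 4y - 8
Add: -y^5 - 10y^4 - y^3 - 17y^2 + y - 10


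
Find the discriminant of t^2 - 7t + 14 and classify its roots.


D = b^2 - 4ac = (-7)^2 - 4(1)(14) = 49 - 56 = -7
Since D < 0: two complex conjugate roots (no real roots)


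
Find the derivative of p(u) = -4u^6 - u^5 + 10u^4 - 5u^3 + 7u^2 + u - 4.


Apply the power rule term by term:
  d/du(-4u^6) = -24u^5
  d/du(-u^5) = -5u^4
  d/du(10u^4) = 40u^3
  d/du(-5u^3) = -15u^2
  d/du(7u^2) = 14u
  d/du(u) = 1
  d/du(-4) = 0
p'(u) = -24u^5 - 5u^4 + 40u^3 - 15u^2 + 14u + 1


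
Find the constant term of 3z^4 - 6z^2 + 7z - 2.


Read off the constant term: -2


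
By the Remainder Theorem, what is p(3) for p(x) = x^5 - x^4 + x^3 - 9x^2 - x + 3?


By the Remainder Theorem, the remainder equals p(3):
  1*(3)^5 = 243
  -1*(3)^4 = -81
  1*(3)^3 = 27
  -9*(3)^2 = -81
  -1*(3)^1 = -3
  constant: 3
Sum: 243 - 81 + 27 - 81 - 3 + 3 = 108


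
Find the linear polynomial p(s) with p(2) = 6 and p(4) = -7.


p(s) = ms + b. Using p(2)=6, p(4)=-7:
m = (6 + 7)/(2 - 4) = 13/-2 = -13/2
b = 6 - m*(2) = 6 + 13 = 19
p(s) = -(13/2)s + 19


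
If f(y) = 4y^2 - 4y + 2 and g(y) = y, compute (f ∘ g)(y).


Substitute g(y) into f:
f(g(y)) = 4*(y)^2 + (-4)*(y) + 2
(y)^2 = y^2
Expand and combine: 4y^2 - 4y + 2


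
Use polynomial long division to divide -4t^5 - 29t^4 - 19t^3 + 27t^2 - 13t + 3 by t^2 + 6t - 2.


(-4t^5 - 29t^4 - 19t^3 + 27t^2 - 13t + 3) / (t^2 + 6t - 2)
Step 1: -4t^3 * (t^2 + 6t - 2) = -4t^5 - 24t^4 + 8t^3; subtract.
Step 2: -5t^2 * (t^2 + 6t - 2) = -5t^4 - 30t^3 + 10t^2; subtract.
Step 3: 3t * (t^2 + 6t - 2) = 3t^3 + 18t^2 - 6t; subtract.
Step 4: -1 * (t^2 + 6t - 2) = -t^2 - 6t + 2; subtract.
Quotient: -4t^3 - 5t^2 + 3t - 1, Remainder: -t + 1


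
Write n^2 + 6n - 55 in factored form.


Roots satisfy r1 + r2 = -b/a = -6 and r1*r2 = c/a = -55.
So r1 = 5, r2 = -11.
n^2 + 6n - 55 = (n - r1)(n - r2) = (n - 5)(n + 11)


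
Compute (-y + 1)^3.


Expand (-y + 1)^3 by repeated multiplication:
  (-y + 1)^2 = y^2 - 2y + 1
= -y^3 + 3y^2 - 3y + 1


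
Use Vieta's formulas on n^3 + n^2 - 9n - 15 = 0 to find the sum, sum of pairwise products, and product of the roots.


Monic cubic n^3+bn^2+cn+d=0: sum=-b, pairwise sum=c, product=-d.
b=1, c=-9, d=-15
r1+r2+r3 = -1
r1r2+r1r3+r2r3 = -9
r1r2r3 = 15


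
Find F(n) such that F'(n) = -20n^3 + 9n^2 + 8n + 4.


Reverse power rule on each term:
  ∫ -20n^3 dn = -5n^4
  ∫ 9n^2 dn = 3n^3
  ∫ 8n dn = 4n^2
  ∫ 4 dn = 4n
F(n) = -5n^4 + 3n^3 + 4n^2 + 4n + C


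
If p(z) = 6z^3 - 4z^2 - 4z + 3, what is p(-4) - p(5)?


p(-4) = -429
p(5) = 633
p(-4) - p(5) = -429 - 633 = -1062


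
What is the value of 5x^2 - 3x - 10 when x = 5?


Using direct substitution:
  5 * (5)^2 = 125
  -3 * (5)^1 = -15
  constant: -10
Sum = 125 - 15 - 10 = 100


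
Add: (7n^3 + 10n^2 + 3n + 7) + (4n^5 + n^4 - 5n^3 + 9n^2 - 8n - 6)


Align terms by degree and add:
  7n^3 + 10n^2 + 3n + 7
+ 4n^5 + n^4 - 5n^3 + 9n^2 - 8n - 6
= 4n^5 + n^4 + 2n^3 + 19n^2 - 5n + 1


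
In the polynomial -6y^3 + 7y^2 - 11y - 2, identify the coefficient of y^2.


Read off the coefficient of y^2: 7


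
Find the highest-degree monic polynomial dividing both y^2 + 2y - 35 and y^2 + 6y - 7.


Factor each:
  y^2 + 2y - 35 = (y + 7)(y - 5)
  y^2 + 6y - 7 = (y + 7)(y - 1)
Common monic factor: y + 7


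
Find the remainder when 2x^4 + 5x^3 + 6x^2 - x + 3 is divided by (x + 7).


By the Remainder Theorem, the remainder equals p(-7):
  2*(-7)^4 = 4802
  5*(-7)^3 = -1715
  6*(-7)^2 = 294
  -1*(-7)^1 = 7
  constant: 3
Sum: 4802 - 1715 + 294 + 7 + 3 = 3391


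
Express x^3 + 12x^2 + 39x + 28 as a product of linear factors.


Try integer roots (divisors of 28). x=-4: p(-4)=0.
Divide out (x + 4): quotient is x^2 + 8x + 7.
Factor the quadratic: (x + 7)(x + 1)
Result: (x + 4)(x + 7)(x + 1)


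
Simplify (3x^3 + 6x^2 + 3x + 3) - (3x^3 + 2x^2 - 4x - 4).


Distribute the minus sign:
  (3x^3 + 6x^2 + 3x + 3)
- (3x^3 + 2x^2 - 4x - 4)
Negate second polynomial: -3x^3 - 2x^2 + 4x + 4
Add: 4x^2 + 7x + 7


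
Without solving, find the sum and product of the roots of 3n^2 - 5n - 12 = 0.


For an^2+bn+c=0: sum = -b/a, product = c/a.
a=3, b=-5, c=-12
Sum = -(-5)/3 = 5/3
Product = (-12)/3 = -4


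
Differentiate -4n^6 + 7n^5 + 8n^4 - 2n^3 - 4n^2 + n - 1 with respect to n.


Apply the power rule term by term:
  d/dn(-4n^6) = -24n^5
  d/dn(7n^5) = 35n^4
  d/dn(8n^4) = 32n^3
  d/dn(-2n^3) = -6n^2
  d/dn(-4n^2) = -8n
  d/dn(n) = 1
  d/dn(-1) = 0
p'(n) = -24n^5 + 35n^4 + 32n^3 - 6n^2 - 8n + 1


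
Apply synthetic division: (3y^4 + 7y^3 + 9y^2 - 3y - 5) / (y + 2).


Synthetic division with c = -2. Coefficients: 3, 7, 9, -3, -5
Bring down 3.
  3 * -2 = -6; -6 + 7 = 1
  1 * -2 = -2; -2 + 9 = 7
  7 * -2 = -14; -14 - 3 = -17
  -17 * -2 = 34; 34 - 5 = 29
Quotient: 3y^3 + y^2 + 7y - 17, Remainder: 29


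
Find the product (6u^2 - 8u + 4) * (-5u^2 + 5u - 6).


Distribute each term of the first polynomial:
  (6u^2)(-5u^2 + 5u - 6) = -30u^4 + 30u^3 - 36u^2
  (-8u)(-5u^2 + 5u - 6) = 40u^3 - 40u^2 + 48u
  (4)(-5u^2 + 5u - 6) = -20u^2 + 20u - 24
Sum: -30u^4 + 70u^3 - 96u^2 + 68u - 24


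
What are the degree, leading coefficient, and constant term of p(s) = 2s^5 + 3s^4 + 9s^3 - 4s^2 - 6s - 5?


Highest power of s is 5, with coefficient 2. Constant term is -5.
Degree = 5, leading coefficient = 2, constant term = -5


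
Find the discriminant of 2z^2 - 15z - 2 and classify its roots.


D = b^2 - 4ac = (-15)^2 - 4(2)(-2) = 225 + 16 = 241
Since D > 0: two distinct irrational roots


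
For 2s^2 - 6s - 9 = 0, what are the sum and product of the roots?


For as^2+bs+c=0: sum = -b/a, product = c/a.
a=2, b=-6, c=-9
Sum = -(-6)/2 = 3
Product = (-9)/2 = -9/2


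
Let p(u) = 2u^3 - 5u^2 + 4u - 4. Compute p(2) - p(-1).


p(2) = 0
p(-1) = -15
p(2) - p(-1) = 0 + 15 = 15


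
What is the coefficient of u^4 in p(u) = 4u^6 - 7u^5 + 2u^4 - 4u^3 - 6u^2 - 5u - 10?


Read off the coefficient of u^4: 2


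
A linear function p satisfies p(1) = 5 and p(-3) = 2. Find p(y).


p(y) = my + b. Using p(1)=5, p(-3)=2:
m = (5 - 2)/(1 + 3) = 3/4 = 3/4
b = 5 - m*(1) = 5 - 3/4 = 17/4
p(y) = (3/4)y + (17/4)


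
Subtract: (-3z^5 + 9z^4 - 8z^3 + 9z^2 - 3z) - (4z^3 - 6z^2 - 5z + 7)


Distribute the minus sign:
  (-3z^5 + 9z^4 - 8z^3 + 9z^2 - 3z)
- (4z^3 - 6z^2 - 5z + 7)
Negate second polynomial: -4z^3 + 6z^2 + 5z - 7
Add: -3z^5 + 9z^4 - 12z^3 + 15z^2 + 2z - 7


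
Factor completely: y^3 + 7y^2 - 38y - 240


Try integer roots (divisors of -240). y=-5: p(-5)=0.
Divide out (y + 5): quotient is y^2 + 2y - 48.
Factor the quadratic: (y - 6)(y + 8)
Result: (y + 5)(y - 6)(y + 8)


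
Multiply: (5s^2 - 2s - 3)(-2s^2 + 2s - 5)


Distribute each term of the first polynomial:
  (5s^2)(-2s^2 + 2s - 5) = -10s^4 + 10s^3 - 25s^2
  (-2s)(-2s^2 + 2s - 5) = 4s^3 - 4s^2 + 10s
  (-3)(-2s^2 + 2s - 5) = 6s^2 - 6s + 15
Sum: -10s^4 + 14s^3 - 23s^2 + 4s + 15


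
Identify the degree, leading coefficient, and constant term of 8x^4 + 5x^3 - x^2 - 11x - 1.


Highest power of x is 4, with coefficient 8. Constant term is -1.
Degree = 4, leading coefficient = 8, constant term = -1


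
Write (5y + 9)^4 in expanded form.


Expand (5y + 9)^4 by repeated multiplication:
  (5y + 9)^2 = 25y^2 + 90y + 81
  (5y + 9)^3 = 125y^3 + 675y^2 + 1215y + 729
= 625y^4 + 4500y^3 + 12150y^2 + 14580y + 6561


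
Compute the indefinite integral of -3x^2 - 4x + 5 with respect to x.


Reverse power rule on each term:
  ∫ -3x^2 dx = -x^3
  ∫ -4x dx = -2x^2
  ∫ 5 dx = 5x
F(x) = -x^3 - 2x^2 + 5x + C


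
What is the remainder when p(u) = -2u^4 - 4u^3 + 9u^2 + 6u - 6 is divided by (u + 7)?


By the Remainder Theorem, the remainder equals p(-7):
  -2*(-7)^4 = -4802
  -4*(-7)^3 = 1372
  9*(-7)^2 = 441
  6*(-7)^1 = -42
  constant: -6
Sum: -4802 + 1372 + 441 - 42 - 6 = -3037


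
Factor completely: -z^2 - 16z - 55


Roots satisfy r1 + r2 = -b/a = -16 and r1*r2 = c/a = 55.
So r1 = -11, r2 = -5.
-z^2 - 16z - 55 = -(z - r1)(z - r2) = -(z + 11)(z + 5)


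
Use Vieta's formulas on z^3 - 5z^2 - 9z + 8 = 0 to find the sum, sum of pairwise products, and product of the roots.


Monic cubic z^3+bz^2+cz+d=0: sum=-b, pairwise sum=c, product=-d.
b=-5, c=-9, d=8
r1+r2+r3 = 5
r1r2+r1r3+r2r3 = -9
r1r2r3 = -8


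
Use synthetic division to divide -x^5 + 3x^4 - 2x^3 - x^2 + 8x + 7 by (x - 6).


Synthetic division with c = 6. Coefficients: -1, 3, -2, -1, 8, 7
Bring down -1.
  -1 * 6 = -6; -6 + 3 = -3
  -3 * 6 = -18; -18 - 2 = -20
  -20 * 6 = -120; -120 - 1 = -121
  -121 * 6 = -726; -726 + 8 = -718
  -718 * 6 = -4308; -4308 + 7 = -4301
Quotient: -x^4 - 3x^3 - 20x^2 - 121x - 718, Remainder: -4301


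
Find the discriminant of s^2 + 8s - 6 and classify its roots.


D = b^2 - 4ac = (8)^2 - 4(1)(-6) = 64 + 24 = 88
Since D > 0: two distinct irrational roots


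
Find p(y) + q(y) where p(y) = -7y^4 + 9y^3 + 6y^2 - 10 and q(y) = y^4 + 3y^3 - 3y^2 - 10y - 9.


Align terms by degree and add:
  -7y^4 + 9y^3 + 6y^2 - 10
+ y^4 + 3y^3 - 3y^2 - 10y - 9
= -6y^4 + 12y^3 + 3y^2 - 10y - 19


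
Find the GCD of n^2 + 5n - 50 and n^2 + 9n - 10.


Factor each:
  n^2 + 5n - 50 = (n + 10)(n - 5)
  n^2 + 9n - 10 = (n + 10)(n - 1)
Common monic factor: n + 10


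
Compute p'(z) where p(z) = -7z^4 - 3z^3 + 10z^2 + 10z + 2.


Apply the power rule term by term:
  d/dz(-7z^4) = -28z^3
  d/dz(-3z^3) = -9z^2
  d/dz(10z^2) = 20z
  d/dz(10z) = 10
  d/dz(2) = 0
p'(z) = -28z^3 - 9z^2 + 20z + 10


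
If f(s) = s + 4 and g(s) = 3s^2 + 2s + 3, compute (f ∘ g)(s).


Substitute g(s) into f:
f(g(s)) = 1*(3s^2 + 2s + 3) + 4
Expand and combine: 3s^2 + 2s + 7


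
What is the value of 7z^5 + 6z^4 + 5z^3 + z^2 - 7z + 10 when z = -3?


Using direct substitution:
  7 * (-3)^5 = -1701
  6 * (-3)^4 = 486
  5 * (-3)^3 = -135
  1 * (-3)^2 = 9
  -7 * (-3)^1 = 21
  constant: 10
Sum = -1701 + 486 - 135 + 9 + 21 + 10 = -1310


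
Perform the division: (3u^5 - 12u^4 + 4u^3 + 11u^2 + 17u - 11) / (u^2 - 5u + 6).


(3u^5 - 12u^4 + 4u^3 + 11u^2 + 17u - 11) / (u^2 - 5u + 6)
Step 1: 3u^3 * (u^2 - 5u + 6) = 3u^5 - 15u^4 + 18u^3; subtract.
Step 2: 3u^2 * (u^2 - 5u + 6) = 3u^4 - 15u^3 + 18u^2; subtract.
Step 3: u * (u^2 - 5u + 6) = u^3 - 5u^2 + 6u; subtract.
Step 4: -2 * (u^2 - 5u + 6) = -2u^2 + 10u - 12; subtract.
Quotient: 3u^3 + 3u^2 + u - 2, Remainder: u + 1


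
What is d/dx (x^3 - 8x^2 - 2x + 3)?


Apply the power rule term by term:
  d/dx(x^3) = 3x^2
  d/dx(-8x^2) = -16x
  d/dx(-2x) = -2
  d/dx(3) = 0
p'(x) = 3x^2 - 16x - 2


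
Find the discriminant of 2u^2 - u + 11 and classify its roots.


D = b^2 - 4ac = (-1)^2 - 4(2)(11) = 1 - 88 = -87
Since D < 0: two complex conjugate roots (no real roots)


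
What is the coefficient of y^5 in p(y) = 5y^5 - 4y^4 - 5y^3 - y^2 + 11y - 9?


Read off the coefficient of y^5: 5


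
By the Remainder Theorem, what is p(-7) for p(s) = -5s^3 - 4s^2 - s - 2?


By the Remainder Theorem, the remainder equals p(-7):
  -5*(-7)^3 = 1715
  -4*(-7)^2 = -196
  -1*(-7)^1 = 7
  constant: -2
Sum: 1715 - 196 + 7 - 2 = 1524


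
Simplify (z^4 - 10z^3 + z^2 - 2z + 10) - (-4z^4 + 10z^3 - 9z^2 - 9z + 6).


Distribute the minus sign:
  (z^4 - 10z^3 + z^2 - 2z + 10)
- (-4z^4 + 10z^3 - 9z^2 - 9z + 6)
Negate second polynomial: 4z^4 - 10z^3 + 9z^2 + 9z - 6
Add: 5z^4 - 20z^3 + 10z^2 + 7z + 4


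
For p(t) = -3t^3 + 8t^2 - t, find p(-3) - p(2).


p(-3) = 156
p(2) = 6
p(-3) - p(2) = 156 - 6 = 150


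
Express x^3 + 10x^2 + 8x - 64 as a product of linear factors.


Try integer roots (divisors of -64). x=2: p(2)=0.
Divide out (x - 2): quotient is x^2 + 12x + 32.
Factor the quadratic: (x + 8)(x + 4)
Result: (x - 2)(x + 8)(x + 4)


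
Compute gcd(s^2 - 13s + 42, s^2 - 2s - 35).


Factor each:
  s^2 - 13s + 42 = (s - 7)(s - 6)
  s^2 - 2s - 35 = (s - 7)(s + 5)
Common monic factor: s - 7


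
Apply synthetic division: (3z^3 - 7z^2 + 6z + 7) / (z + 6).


Synthetic division with c = -6. Coefficients: 3, -7, 6, 7
Bring down 3.
  3 * -6 = -18; -18 - 7 = -25
  -25 * -6 = 150; 150 + 6 = 156
  156 * -6 = -936; -936 + 7 = -929
Quotient: 3z^2 - 25z + 156, Remainder: -929


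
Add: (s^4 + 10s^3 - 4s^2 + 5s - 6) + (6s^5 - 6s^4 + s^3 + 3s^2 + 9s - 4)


Align terms by degree and add:
  s^4 + 10s^3 - 4s^2 + 5s - 6
+ 6s^5 - 6s^4 + s^3 + 3s^2 + 9s - 4
= 6s^5 - 5s^4 + 11s^3 - s^2 + 14s - 10


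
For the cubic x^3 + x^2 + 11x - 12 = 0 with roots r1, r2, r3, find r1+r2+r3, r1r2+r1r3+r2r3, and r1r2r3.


Monic cubic x^3+bx^2+cx+d=0: sum=-b, pairwise sum=c, product=-d.
b=1, c=11, d=-12
r1+r2+r3 = -1
r1r2+r1r3+r2r3 = 11
r1r2r3 = 12


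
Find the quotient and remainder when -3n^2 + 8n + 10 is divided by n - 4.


(-3n^2 + 8n + 10) / (n - 4)
Step 1: -3n * (n - 4) = -3n^2 + 12n; subtract.
Step 2: -4 * (n - 4) = -4n + 16; subtract.
Quotient: -3n - 4, Remainder: -6


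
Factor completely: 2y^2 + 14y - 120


Roots satisfy r1 + r2 = -b/a = -7 and r1*r2 = c/a = -60.
So r1 = -12, r2 = 5.
2y^2 + 14y - 120 = 2(y - r1)(y - r2) = 2(y + 12)(y - 5)


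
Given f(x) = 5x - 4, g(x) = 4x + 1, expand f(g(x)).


Substitute g(x) into f:
f(g(x)) = 5*(4x + 1) + (-4)
Expand and combine: 20x + 1


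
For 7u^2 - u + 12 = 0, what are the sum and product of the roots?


For au^2+bu+c=0: sum = -b/a, product = c/a.
a=7, b=-1, c=12
Sum = -(-1)/7 = 1/7
Product = (12)/7 = 12/7


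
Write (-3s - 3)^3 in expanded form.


Expand (-3s - 3)^3 by repeated multiplication:
  (-3s - 3)^2 = 9s^2 + 18s + 9
= -27s^3 - 81s^2 - 81s - 27


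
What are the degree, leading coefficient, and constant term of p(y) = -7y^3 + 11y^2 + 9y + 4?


Highest power of y is 3, with coefficient -7. Constant term is 4.
Degree = 3, leading coefficient = -7, constant term = 4


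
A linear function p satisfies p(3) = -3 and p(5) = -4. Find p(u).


p(u) = mu + b. Using p(3)=-3, p(5)=-4:
m = (-3 + 4)/(3 - 5) = 1/-2 = -1/2
b = -3 - m*(3) = -3 + 3/2 = -3/2
p(u) = -(1/2)u - (3/2)


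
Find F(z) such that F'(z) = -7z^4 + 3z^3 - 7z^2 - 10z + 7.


Reverse power rule on each term:
  ∫ -7z^4 dz = -(7/5)z^5
  ∫ 3z^3 dz = (3/4)z^4
  ∫ -7z^2 dz = -(7/3)z^3
  ∫ -10z dz = -5z^2
  ∫ 7 dz = 7z
F(z) = -(7/5)z^5 + (3/4)z^4 - (7/3)z^3 - 5z^2 + 7z + C


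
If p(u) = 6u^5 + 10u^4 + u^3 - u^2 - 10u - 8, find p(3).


Using direct substitution:
  6 * (3)^5 = 1458
  10 * (3)^4 = 810
  1 * (3)^3 = 27
  -1 * (3)^2 = -9
  -10 * (3)^1 = -30
  constant: -8
Sum = 1458 + 810 + 27 - 9 - 30 - 8 = 2248


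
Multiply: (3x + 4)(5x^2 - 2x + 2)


Distribute each term of the first polynomial:
  (3x)(5x^2 - 2x + 2) = 15x^3 - 6x^2 + 6x
  (4)(5x^2 - 2x + 2) = 20x^2 - 8x + 8
Sum: 15x^3 + 14x^2 - 2x + 8


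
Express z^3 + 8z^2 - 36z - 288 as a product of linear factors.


Try integer roots (divisors of -288). z=-6: p(-6)=0.
Divide out (z + 6): quotient is z^2 + 2z - 48.
Factor the quadratic: (z + 8)(z - 6)
Result: (z + 6)(z + 8)(z - 6)


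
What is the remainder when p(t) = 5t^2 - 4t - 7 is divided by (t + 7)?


By the Remainder Theorem, the remainder equals p(-7):
  5*(-7)^2 = 245
  -4*(-7)^1 = 28
  constant: -7
Sum: 245 + 28 - 7 = 266


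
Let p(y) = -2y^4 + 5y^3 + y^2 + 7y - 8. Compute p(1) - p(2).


p(1) = 3
p(2) = 18
p(1) - p(2) = 3 - 18 = -15


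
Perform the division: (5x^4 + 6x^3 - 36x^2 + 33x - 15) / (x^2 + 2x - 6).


(5x^4 + 6x^3 - 36x^2 + 33x - 15) / (x^2 + 2x - 6)
Step 1: 5x^2 * (x^2 + 2x - 6) = 5x^4 + 10x^3 - 30x^2; subtract.
Step 2: -4x * (x^2 + 2x - 6) = -4x^3 - 8x^2 + 24x; subtract.
Step 3: 2 * (x^2 + 2x - 6) = 2x^2 + 4x - 12; subtract.
Quotient: 5x^2 - 4x + 2, Remainder: 5x - 3


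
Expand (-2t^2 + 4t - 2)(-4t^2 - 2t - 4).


Distribute each term of the first polynomial:
  (-2t^2)(-4t^2 - 2t - 4) = 8t^4 + 4t^3 + 8t^2
  (4t)(-4t^2 - 2t - 4) = -16t^3 - 8t^2 - 16t
  (-2)(-4t^2 - 2t - 4) = 8t^2 + 4t + 8
Sum: 8t^4 - 12t^3 + 8t^2 - 12t + 8


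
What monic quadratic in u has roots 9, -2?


p(u) = (u - 9)(u + 2)
Expand: u^2 - 7u - 18


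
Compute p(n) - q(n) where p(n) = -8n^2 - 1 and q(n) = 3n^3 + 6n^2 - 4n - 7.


Distribute the minus sign:
  (-8n^2 - 1)
- (3n^3 + 6n^2 - 4n - 7)
Negate second polynomial: -3n^3 - 6n^2 + 4n + 7
Add: -3n^3 - 14n^2 + 4n + 6


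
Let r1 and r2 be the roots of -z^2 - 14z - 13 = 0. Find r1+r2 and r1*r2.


For az^2+bz+c=0: sum = -b/a, product = c/a.
a=-1, b=-14, c=-13
Sum = -(-14)/-1 = -14
Product = (-13)/-1 = 13


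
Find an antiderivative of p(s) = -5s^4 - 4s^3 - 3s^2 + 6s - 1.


Reverse power rule on each term:
  ∫ -5s^4 ds = -s^5
  ∫ -4s^3 ds = -s^4
  ∫ -3s^2 ds = -s^3
  ∫ 6s ds = 3s^2
  ∫ -1 ds = -s
F(s) = -s^5 - s^4 - s^3 + 3s^2 - s + C


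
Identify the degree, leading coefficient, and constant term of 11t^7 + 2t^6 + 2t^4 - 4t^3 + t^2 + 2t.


Highest power of t is 7, with coefficient 11. Constant term is 0.
Degree = 7, leading coefficient = 11, constant term = 0


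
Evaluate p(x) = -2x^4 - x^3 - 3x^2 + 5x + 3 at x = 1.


Using direct substitution:
  -2 * (1)^4 = -2
  -1 * (1)^3 = -1
  -3 * (1)^2 = -3
  5 * (1)^1 = 5
  constant: 3
Sum = -2 - 1 - 3 + 5 + 3 = 2


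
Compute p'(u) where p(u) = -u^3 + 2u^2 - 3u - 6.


Apply the power rule term by term:
  d/du(-u^3) = -3u^2
  d/du(2u^2) = 4u
  d/du(-3u) = -3
  d/du(-6) = 0
p'(u) = -3u^2 + 4u - 3


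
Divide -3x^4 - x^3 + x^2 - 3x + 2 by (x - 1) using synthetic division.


Synthetic division with c = 1. Coefficients: -3, -1, 1, -3, 2
Bring down -3.
  -3 * 1 = -3; -3 - 1 = -4
  -4 * 1 = -4; -4 + 1 = -3
  -3 * 1 = -3; -3 - 3 = -6
  -6 * 1 = -6; -6 + 2 = -4
Quotient: -3x^3 - 4x^2 - 3x - 6, Remainder: -4


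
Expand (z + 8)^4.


Expand (z + 8)^4 by repeated multiplication:
  (z + 8)^2 = z^2 + 16z + 64
  (z + 8)^3 = z^3 + 24z^2 + 192z + 512
= z^4 + 32z^3 + 384z^2 + 2048z + 4096


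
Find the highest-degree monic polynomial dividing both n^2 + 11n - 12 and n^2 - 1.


Factor each:
  n^2 + 11n - 12 = (n - 1)(n + 12)
  n^2 - 1 = (n - 1)(n + 1)
Common monic factor: n - 1


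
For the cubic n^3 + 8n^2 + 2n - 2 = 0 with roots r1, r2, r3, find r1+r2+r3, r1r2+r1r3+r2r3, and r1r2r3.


Monic cubic n^3+bn^2+cn+d=0: sum=-b, pairwise sum=c, product=-d.
b=8, c=2, d=-2
r1+r2+r3 = -8
r1r2+r1r3+r2r3 = 2
r1r2r3 = 2


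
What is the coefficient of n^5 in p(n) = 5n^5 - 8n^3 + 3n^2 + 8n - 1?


Read off the coefficient of n^5: 5


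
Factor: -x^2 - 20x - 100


Roots satisfy r1 + r2 = -b/a = -20 and r1*r2 = c/a = 100.
So r1 = -10, r2 = -10.
-x^2 - 20x - 100 = -(x - r1)(x - r2) = -(x + 10)(x + 10)


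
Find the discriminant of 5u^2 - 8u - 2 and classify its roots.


D = b^2 - 4ac = (-8)^2 - 4(5)(-2) = 64 + 40 = 104
Since D > 0: two distinct irrational roots


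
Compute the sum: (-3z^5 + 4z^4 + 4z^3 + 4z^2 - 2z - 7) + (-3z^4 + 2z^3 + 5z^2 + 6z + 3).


Align terms by degree and add:
  -3z^5 + 4z^4 + 4z^3 + 4z^2 - 2z - 7
  -3z^4 + 2z^3 + 5z^2 + 6z + 3
= -3z^5 + z^4 + 6z^3 + 9z^2 + 4z - 4


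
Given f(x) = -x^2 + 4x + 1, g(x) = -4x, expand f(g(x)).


Substitute g(x) into f:
f(g(x)) = -1*(-4x)^2 + 4*(-4x) + 1
(-4x)^2 = 16x^2
Expand and combine: -16x^2 - 16x + 1


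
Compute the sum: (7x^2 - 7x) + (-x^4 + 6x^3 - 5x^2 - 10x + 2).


Align terms by degree and add:
  7x^2 - 7x
  -x^4 + 6x^3 - 5x^2 - 10x + 2
= -x^4 + 6x^3 + 2x^2 - 17x + 2


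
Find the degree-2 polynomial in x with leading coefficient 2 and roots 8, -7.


p(x) = 2(x - 8)(x + 7)
Expand: 2x^2 - 2x - 112


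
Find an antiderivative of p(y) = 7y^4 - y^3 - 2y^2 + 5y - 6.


Reverse power rule on each term:
  ∫ 7y^4 dy = (7/5)y^5
  ∫ -y^3 dy = -(1/4)y^4
  ∫ -2y^2 dy = -(2/3)y^3
  ∫ 5y dy = (5/2)y^2
  ∫ -6 dy = -6y
F(y) = (7/5)y^5 - (1/4)y^4 - (2/3)y^3 + (5/2)y^2 - 6y + C


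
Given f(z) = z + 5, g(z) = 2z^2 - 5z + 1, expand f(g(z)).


Substitute g(z) into f:
f(g(z)) = 1*(2z^2 - 5z + 1) + 5
Expand and combine: 2z^2 - 5z + 6


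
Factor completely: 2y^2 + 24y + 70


Roots satisfy r1 + r2 = -b/a = -12 and r1*r2 = c/a = 35.
So r1 = -7, r2 = -5.
2y^2 + 24y + 70 = 2(y - r1)(y - r2) = 2(y + 7)(y + 5)


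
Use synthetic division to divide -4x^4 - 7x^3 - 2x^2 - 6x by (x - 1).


Synthetic division with c = 1. Coefficients: -4, -7, -2, -6, 0
Bring down -4.
  -4 * 1 = -4; -4 - 7 = -11
  -11 * 1 = -11; -11 - 2 = -13
  -13 * 1 = -13; -13 - 6 = -19
  -19 * 1 = -19; -19 + 0 = -19
Quotient: -4x^3 - 11x^2 - 13x - 19, Remainder: -19


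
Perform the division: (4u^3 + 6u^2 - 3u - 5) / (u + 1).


(4u^3 + 6u^2 - 3u - 5) / (u + 1)
Step 1: 4u^2 * (u + 1) = 4u^3 + 4u^2; subtract.
Step 2: 2u * (u + 1) = 2u^2 + 2u; subtract.
Step 3: -5 * (u + 1) = -5u - 5; subtract.
Quotient: 4u^2 + 2u - 5, Remainder: 0


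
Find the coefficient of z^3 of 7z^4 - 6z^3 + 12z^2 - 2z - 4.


Read off the coefficient of z^3: -6


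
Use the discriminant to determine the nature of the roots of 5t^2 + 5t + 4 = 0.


D = b^2 - 4ac = (5)^2 - 4(5)(4) = 25 - 80 = -55
Since D < 0: two complex conjugate roots (no real roots)


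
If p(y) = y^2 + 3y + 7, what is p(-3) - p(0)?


p(-3) = 7
p(0) = 7
p(-3) - p(0) = 7 - 7 = 0


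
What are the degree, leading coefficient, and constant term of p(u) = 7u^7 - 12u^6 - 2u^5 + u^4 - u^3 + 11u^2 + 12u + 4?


Highest power of u is 7, with coefficient 7. Constant term is 4.
Degree = 7, leading coefficient = 7, constant term = 4


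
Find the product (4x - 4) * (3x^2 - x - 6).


Distribute each term of the first polynomial:
  (4x)(3x^2 - x - 6) = 12x^3 - 4x^2 - 24x
  (-4)(3x^2 - x - 6) = -12x^2 + 4x + 24
Sum: 12x^3 - 16x^2 - 20x + 24


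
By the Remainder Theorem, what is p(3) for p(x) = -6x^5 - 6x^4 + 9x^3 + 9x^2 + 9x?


By the Remainder Theorem, the remainder equals p(3):
  -6*(3)^5 = -1458
  -6*(3)^4 = -486
  9*(3)^3 = 243
  9*(3)^2 = 81
  9*(3)^1 = 27
  constant: 0
Sum: -1458 - 486 + 243 + 81 + 27 + 0 = -1593


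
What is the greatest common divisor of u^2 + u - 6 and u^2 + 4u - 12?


Factor each:
  u^2 + u - 6 = (u - 2)(u + 3)
  u^2 + 4u - 12 = (u - 2)(u + 6)
Common monic factor: u - 2


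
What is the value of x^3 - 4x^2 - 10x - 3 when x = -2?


Using direct substitution:
  1 * (-2)^3 = -8
  -4 * (-2)^2 = -16
  -10 * (-2)^1 = 20
  constant: -3
Sum = -8 - 16 + 20 - 3 = -7


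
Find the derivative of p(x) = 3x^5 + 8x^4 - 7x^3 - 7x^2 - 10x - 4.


Apply the power rule term by term:
  d/dx(3x^5) = 15x^4
  d/dx(8x^4) = 32x^3
  d/dx(-7x^3) = -21x^2
  d/dx(-7x^2) = -14x
  d/dx(-10x) = -10
  d/dx(-4) = 0
p'(x) = 15x^4 + 32x^3 - 21x^2 - 14x - 10


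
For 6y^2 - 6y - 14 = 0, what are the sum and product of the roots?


For ay^2+by+c=0: sum = -b/a, product = c/a.
a=6, b=-6, c=-14
Sum = -(-6)/6 = 1
Product = (-14)/6 = -7/3


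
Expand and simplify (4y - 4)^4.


Expand (4y - 4)^4 by repeated multiplication:
  (4y - 4)^2 = 16y^2 - 32y + 16
  (4y - 4)^3 = 64y^3 - 192y^2 + 192y - 64
= 256y^4 - 1024y^3 + 1536y^2 - 1024y + 256


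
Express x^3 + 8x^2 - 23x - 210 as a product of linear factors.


Try integer roots (divisors of -210). x=-6: p(-6)=0.
Divide out (x + 6): quotient is x^2 + 2x - 35.
Factor the quadratic: (x + 7)(x - 5)
Result: (x + 6)(x + 7)(x - 5)


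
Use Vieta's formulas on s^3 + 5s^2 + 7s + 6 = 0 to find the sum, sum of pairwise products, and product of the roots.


Monic cubic s^3+bs^2+cs+d=0: sum=-b, pairwise sum=c, product=-d.
b=5, c=7, d=6
r1+r2+r3 = -5
r1r2+r1r3+r2r3 = 7
r1r2r3 = -6


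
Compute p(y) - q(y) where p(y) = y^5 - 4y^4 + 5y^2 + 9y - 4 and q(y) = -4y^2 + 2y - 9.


Distribute the minus sign:
  (y^5 - 4y^4 + 5y^2 + 9y - 4)
- (-4y^2 + 2y - 9)
Negate second polynomial: 4y^2 - 2y + 9
Add: y^5 - 4y^4 + 9y^2 + 7y + 5


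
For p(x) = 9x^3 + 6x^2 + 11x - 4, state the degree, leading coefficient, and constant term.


Highest power of x is 3, with coefficient 9. Constant term is -4.
Degree = 3, leading coefficient = 9, constant term = -4


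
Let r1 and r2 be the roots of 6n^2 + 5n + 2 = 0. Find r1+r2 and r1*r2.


For an^2+bn+c=0: sum = -b/a, product = c/a.
a=6, b=5, c=2
Sum = -(5)/6 = -5/6
Product = (2)/6 = 1/3


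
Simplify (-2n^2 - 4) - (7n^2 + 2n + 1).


Distribute the minus sign:
  (-2n^2 - 4)
- (7n^2 + 2n + 1)
Negate second polynomial: -7n^2 - 2n - 1
Add: -9n^2 - 2n - 5


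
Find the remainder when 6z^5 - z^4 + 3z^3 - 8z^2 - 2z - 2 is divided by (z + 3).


By the Remainder Theorem, the remainder equals p(-3):
  6*(-3)^5 = -1458
  -1*(-3)^4 = -81
  3*(-3)^3 = -81
  -8*(-3)^2 = -72
  -2*(-3)^1 = 6
  constant: -2
Sum: -1458 - 81 - 81 - 72 + 6 - 2 = -1688


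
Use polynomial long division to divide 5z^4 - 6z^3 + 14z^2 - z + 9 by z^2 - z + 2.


(5z^4 - 6z^3 + 14z^2 - z + 9) / (z^2 - z + 2)
Step 1: 5z^2 * (z^2 - z + 2) = 5z^4 - 5z^3 + 10z^2; subtract.
Step 2: -z * (z^2 - z + 2) = -z^3 + z^2 - 2z; subtract.
Step 3: 3 * (z^2 - z + 2) = 3z^2 - 3z + 6; subtract.
Quotient: 5z^2 - z + 3, Remainder: 4z + 3


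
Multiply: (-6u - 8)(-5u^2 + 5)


Distribute each term of the first polynomial:
  (-6u)(-5u^2 + 5) = 30u^3 - 30u
  (-8)(-5u^2 + 5) = 40u^2 - 40
Sum: 30u^3 + 40u^2 - 30u - 40


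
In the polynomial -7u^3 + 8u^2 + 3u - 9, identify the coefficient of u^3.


Read off the coefficient of u^3: -7


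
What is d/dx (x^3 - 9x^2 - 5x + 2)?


Apply the power rule term by term:
  d/dx(x^3) = 3x^2
  d/dx(-9x^2) = -18x
  d/dx(-5x) = -5
  d/dx(2) = 0
p'(x) = 3x^2 - 18x - 5


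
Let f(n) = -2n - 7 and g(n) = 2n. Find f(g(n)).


Substitute g(n) into f:
f(g(n)) = -2*(2n) + (-7)
Expand and combine: -4n - 7


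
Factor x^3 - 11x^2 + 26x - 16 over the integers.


Try integer roots (divisors of -16). x=1: p(1)=0.
Divide out (x - 1): quotient is x^2 - 10x + 16.
Factor the quadratic: (x - 2)(x - 8)
Result: (x - 1)(x - 2)(x - 8)


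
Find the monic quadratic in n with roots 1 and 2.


p(n) = (n - 1)(n - 2)
Expand: n^2 - 3n + 2


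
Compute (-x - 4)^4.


Expand (-x - 4)^4 by repeated multiplication:
  (-x - 4)^2 = x^2 + 8x + 16
  (-x - 4)^3 = -x^3 - 12x^2 - 48x - 64
= x^4 + 16x^3 + 96x^2 + 256x + 256


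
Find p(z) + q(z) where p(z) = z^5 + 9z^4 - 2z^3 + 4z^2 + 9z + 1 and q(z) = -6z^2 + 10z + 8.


Align terms by degree and add:
  z^5 + 9z^4 - 2z^3 + 4z^2 + 9z + 1
  -6z^2 + 10z + 8
= z^5 + 9z^4 - 2z^3 - 2z^2 + 19z + 9


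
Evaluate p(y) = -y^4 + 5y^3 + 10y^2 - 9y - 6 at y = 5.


Using direct substitution:
  -1 * (5)^4 = -625
  5 * (5)^3 = 625
  10 * (5)^2 = 250
  -9 * (5)^1 = -45
  constant: -6
Sum = -625 + 625 + 250 - 45 - 6 = 199


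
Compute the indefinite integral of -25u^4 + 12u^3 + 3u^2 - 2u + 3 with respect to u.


Reverse power rule on each term:
  ∫ -25u^4 du = -5u^5
  ∫ 12u^3 du = 3u^4
  ∫ 3u^2 du = u^3
  ∫ -2u du = -u^2
  ∫ 3 du = 3u
F(u) = -5u^5 + 3u^4 + u^3 - u^2 + 3u + C


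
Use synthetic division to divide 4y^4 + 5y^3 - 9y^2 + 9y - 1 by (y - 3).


Synthetic division with c = 3. Coefficients: 4, 5, -9, 9, -1
Bring down 4.
  4 * 3 = 12; 12 + 5 = 17
  17 * 3 = 51; 51 - 9 = 42
  42 * 3 = 126; 126 + 9 = 135
  135 * 3 = 405; 405 - 1 = 404
Quotient: 4y^3 + 17y^2 + 42y + 135, Remainder: 404


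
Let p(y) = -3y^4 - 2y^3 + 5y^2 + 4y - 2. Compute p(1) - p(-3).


p(1) = 2
p(-3) = -158
p(1) - p(-3) = 2 + 158 = 160


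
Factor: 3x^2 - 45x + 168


Roots satisfy r1 + r2 = -b/a = 15 and r1*r2 = c/a = 56.
So r1 = 7, r2 = 8.
3x^2 - 45x + 168 = 3(x - r1)(x - r2) = 3(x - 7)(x - 8)


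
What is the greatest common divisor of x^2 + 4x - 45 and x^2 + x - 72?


Factor each:
  x^2 + 4x - 45 = (x + 9)(x - 5)
  x^2 + x - 72 = (x + 9)(x - 8)
Common monic factor: x + 9


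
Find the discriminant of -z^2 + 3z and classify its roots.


D = b^2 - 4ac = (3)^2 - 4(-1)(0) = 9 = 9
Since D > 0: two distinct rational roots


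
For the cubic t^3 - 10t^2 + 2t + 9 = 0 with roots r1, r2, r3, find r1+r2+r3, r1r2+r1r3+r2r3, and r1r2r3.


Monic cubic t^3+bt^2+ct+d=0: sum=-b, pairwise sum=c, product=-d.
b=-10, c=2, d=9
r1+r2+r3 = 10
r1r2+r1r3+r2r3 = 2
r1r2r3 = -9


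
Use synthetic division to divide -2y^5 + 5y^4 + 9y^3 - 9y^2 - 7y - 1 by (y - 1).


Synthetic division with c = 1. Coefficients: -2, 5, 9, -9, -7, -1
Bring down -2.
  -2 * 1 = -2; -2 + 5 = 3
  3 * 1 = 3; 3 + 9 = 12
  12 * 1 = 12; 12 - 9 = 3
  3 * 1 = 3; 3 - 7 = -4
  -4 * 1 = -4; -4 - 1 = -5
Quotient: -2y^4 + 3y^3 + 12y^2 + 3y - 4, Remainder: -5


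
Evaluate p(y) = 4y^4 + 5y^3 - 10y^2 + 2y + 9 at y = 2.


Using direct substitution:
  4 * (2)^4 = 64
  5 * (2)^3 = 40
  -10 * (2)^2 = -40
  2 * (2)^1 = 4
  constant: 9
Sum = 64 + 40 - 40 + 4 + 9 = 77


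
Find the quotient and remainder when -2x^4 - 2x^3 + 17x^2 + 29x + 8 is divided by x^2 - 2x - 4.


(-2x^4 - 2x^3 + 17x^2 + 29x + 8) / (x^2 - 2x - 4)
Step 1: -2x^2 * (x^2 - 2x - 4) = -2x^4 + 4x^3 + 8x^2; subtract.
Step 2: -6x * (x^2 - 2x - 4) = -6x^3 + 12x^2 + 24x; subtract.
Step 3: -3 * (x^2 - 2x - 4) = -3x^2 + 6x + 12; subtract.
Quotient: -2x^2 - 6x - 3, Remainder: -x - 4


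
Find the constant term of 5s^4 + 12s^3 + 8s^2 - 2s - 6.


Read off the constant term: -6


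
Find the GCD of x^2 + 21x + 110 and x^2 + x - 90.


Factor each:
  x^2 + 21x + 110 = (x + 10)(x + 11)
  x^2 + x - 90 = (x + 10)(x - 9)
Common monic factor: x + 10


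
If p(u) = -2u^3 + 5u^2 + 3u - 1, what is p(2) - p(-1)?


p(2) = 9
p(-1) = 3
p(2) - p(-1) = 9 - 3 = 6


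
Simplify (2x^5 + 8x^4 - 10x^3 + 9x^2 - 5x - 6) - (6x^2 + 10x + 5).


Distribute the minus sign:
  (2x^5 + 8x^4 - 10x^3 + 9x^2 - 5x - 6)
- (6x^2 + 10x + 5)
Negate second polynomial: -6x^2 - 10x - 5
Add: 2x^5 + 8x^4 - 10x^3 + 3x^2 - 15x - 11


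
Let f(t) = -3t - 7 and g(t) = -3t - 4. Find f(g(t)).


Substitute g(t) into f:
f(g(t)) = -3*(-3t - 4) + (-7)
Expand and combine: 9t + 5


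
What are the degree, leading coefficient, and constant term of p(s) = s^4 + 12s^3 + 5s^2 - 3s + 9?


Highest power of s is 4, with coefficient 1. Constant term is 9.
Degree = 4, leading coefficient = 1, constant term = 9


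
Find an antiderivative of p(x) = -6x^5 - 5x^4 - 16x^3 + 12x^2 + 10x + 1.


Reverse power rule on each term:
  ∫ -6x^5 dx = -x^6
  ∫ -5x^4 dx = -x^5
  ∫ -16x^3 dx = -4x^4
  ∫ 12x^2 dx = 4x^3
  ∫ 10x dx = 5x^2
  ∫ 1 dx = x
F(x) = -x^6 - x^5 - 4x^4 + 4x^3 + 5x^2 + x + C


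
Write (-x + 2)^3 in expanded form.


Expand (-x + 2)^3 by repeated multiplication:
  (-x + 2)^2 = x^2 - 4x + 4
= -x^3 + 6x^2 - 12x + 8


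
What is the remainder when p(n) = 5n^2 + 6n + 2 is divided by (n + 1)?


By the Remainder Theorem, the remainder equals p(-1):
  5*(-1)^2 = 5
  6*(-1)^1 = -6
  constant: 2
Sum: 5 - 6 + 2 = 1


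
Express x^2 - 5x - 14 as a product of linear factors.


Roots satisfy r1 + r2 = -b/a = 5 and r1*r2 = c/a = -14.
So r1 = 7, r2 = -2.
x^2 - 5x - 14 = (x - r1)(x - r2) = (x - 7)(x + 2)


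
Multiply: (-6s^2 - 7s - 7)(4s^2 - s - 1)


Distribute each term of the first polynomial:
  (-6s^2)(4s^2 - s - 1) = -24s^4 + 6s^3 + 6s^2
  (-7s)(4s^2 - s - 1) = -28s^3 + 7s^2 + 7s
  (-7)(4s^2 - s - 1) = -28s^2 + 7s + 7
Sum: -24s^4 - 22s^3 - 15s^2 + 14s + 7


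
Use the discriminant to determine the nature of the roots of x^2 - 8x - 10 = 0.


D = b^2 - 4ac = (-8)^2 - 4(1)(-10) = 64 + 40 = 104
Since D > 0: two distinct irrational roots


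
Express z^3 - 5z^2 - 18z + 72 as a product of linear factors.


Try integer roots (divisors of 72). z=6: p(6)=0.
Divide out (z - 6): quotient is z^2 + z - 12.
Factor the quadratic: (z - 3)(z + 4)
Result: (z - 6)(z - 3)(z + 4)


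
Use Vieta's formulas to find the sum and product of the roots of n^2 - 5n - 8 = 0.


For an^2+bn+c=0: sum = -b/a, product = c/a.
a=1, b=-5, c=-8
Sum = -(-5)/1 = 5
Product = (-8)/1 = -8


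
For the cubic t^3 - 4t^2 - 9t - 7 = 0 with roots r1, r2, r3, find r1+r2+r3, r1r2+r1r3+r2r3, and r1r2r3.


Monic cubic t^3+bt^2+ct+d=0: sum=-b, pairwise sum=c, product=-d.
b=-4, c=-9, d=-7
r1+r2+r3 = 4
r1r2+r1r3+r2r3 = -9
r1r2r3 = 7


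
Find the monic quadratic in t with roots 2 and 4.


p(t) = (t - 2)(t - 4)
Expand: t^2 - 6t + 8


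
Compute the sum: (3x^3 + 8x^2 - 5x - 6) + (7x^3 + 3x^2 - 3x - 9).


Align terms by degree and add:
  3x^3 + 8x^2 - 5x - 6
+ 7x^3 + 3x^2 - 3x - 9
= 10x^3 + 11x^2 - 8x - 15


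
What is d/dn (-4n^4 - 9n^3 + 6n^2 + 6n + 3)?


Apply the power rule term by term:
  d/dn(-4n^4) = -16n^3
  d/dn(-9n^3) = -27n^2
  d/dn(6n^2) = 12n
  d/dn(6n) = 6
  d/dn(3) = 0
p'(n) = -16n^3 - 27n^2 + 12n + 6


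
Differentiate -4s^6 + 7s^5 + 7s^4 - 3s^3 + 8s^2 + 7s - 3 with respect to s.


Apply the power rule term by term:
  d/ds(-4s^6) = -24s^5
  d/ds(7s^5) = 35s^4
  d/ds(7s^4) = 28s^3
  d/ds(-3s^3) = -9s^2
  d/ds(8s^2) = 16s
  d/ds(7s) = 7
  d/ds(-3) = 0
p'(s) = -24s^5 + 35s^4 + 28s^3 - 9s^2 + 16s + 7


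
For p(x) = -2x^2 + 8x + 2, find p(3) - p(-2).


p(3) = 8
p(-2) = -22
p(3) - p(-2) = 8 + 22 = 30


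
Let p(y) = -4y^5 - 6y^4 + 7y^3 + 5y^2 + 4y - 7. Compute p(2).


Using direct substitution:
  -4 * (2)^5 = -128
  -6 * (2)^4 = -96
  7 * (2)^3 = 56
  5 * (2)^2 = 20
  4 * (2)^1 = 8
  constant: -7
Sum = -128 - 96 + 56 + 20 + 8 - 7 = -147


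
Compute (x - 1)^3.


Expand (x - 1)^3 by repeated multiplication:
  (x - 1)^2 = x^2 - 2x + 1
= x^3 - 3x^2 + 3x - 1


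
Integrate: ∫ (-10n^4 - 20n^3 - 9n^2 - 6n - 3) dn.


Reverse power rule on each term:
  ∫ -10n^4 dn = -2n^5
  ∫ -20n^3 dn = -5n^4
  ∫ -9n^2 dn = -3n^3
  ∫ -6n dn = -3n^2
  ∫ -3 dn = -3n
F(n) = -2n^5 - 5n^4 - 3n^3 - 3n^2 - 3n + C


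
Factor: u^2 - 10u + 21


Roots satisfy r1 + r2 = -b/a = 10 and r1*r2 = c/a = 21.
So r1 = 3, r2 = 7.
u^2 - 10u + 21 = (u - r1)(u - r2) = (u - 3)(u - 7)


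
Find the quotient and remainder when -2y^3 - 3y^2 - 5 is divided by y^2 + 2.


(-2y^3 - 3y^2 - 5) / (y^2 + 2)
Step 1: -2y * (y^2 + 2) = -2y^3 - 4y; subtract.
Step 2: -3 * (y^2 + 2) = -3y^2 - 6; subtract.
Quotient: -2y - 3, Remainder: 4y + 1


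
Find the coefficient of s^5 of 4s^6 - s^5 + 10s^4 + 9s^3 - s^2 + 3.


Read off the coefficient of s^5: -1


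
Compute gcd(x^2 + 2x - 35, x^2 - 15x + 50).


Factor each:
  x^2 + 2x - 35 = (x - 5)(x + 7)
  x^2 - 15x + 50 = (x - 5)(x - 10)
Common monic factor: x - 5


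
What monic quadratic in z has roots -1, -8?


p(z) = (z + 1)(z + 8)
Expand: z^2 + 9z + 8


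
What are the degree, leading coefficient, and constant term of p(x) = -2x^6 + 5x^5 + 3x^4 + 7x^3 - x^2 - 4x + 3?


Highest power of x is 6, with coefficient -2. Constant term is 3.
Degree = 6, leading coefficient = -2, constant term = 3


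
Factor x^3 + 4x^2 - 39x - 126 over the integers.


Try integer roots (divisors of -126). x=-3: p(-3)=0.
Divide out (x + 3): quotient is x^2 + x - 42.
Factor the quadratic: (x + 7)(x - 6)
Result: (x + 3)(x + 7)(x - 6)


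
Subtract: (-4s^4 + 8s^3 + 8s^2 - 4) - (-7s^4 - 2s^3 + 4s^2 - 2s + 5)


Distribute the minus sign:
  (-4s^4 + 8s^3 + 8s^2 - 4)
- (-7s^4 - 2s^3 + 4s^2 - 2s + 5)
Negate second polynomial: 7s^4 + 2s^3 - 4s^2 + 2s - 5
Add: 3s^4 + 10s^3 + 4s^2 + 2s - 9


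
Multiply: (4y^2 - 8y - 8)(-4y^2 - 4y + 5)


Distribute each term of the first polynomial:
  (4y^2)(-4y^2 - 4y + 5) = -16y^4 - 16y^3 + 20y^2
  (-8y)(-4y^2 - 4y + 5) = 32y^3 + 32y^2 - 40y
  (-8)(-4y^2 - 4y + 5) = 32y^2 + 32y - 40
Sum: -16y^4 + 16y^3 + 84y^2 - 8y - 40


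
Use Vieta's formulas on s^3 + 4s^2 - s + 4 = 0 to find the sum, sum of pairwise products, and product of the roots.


Monic cubic s^3+bs^2+cs+d=0: sum=-b, pairwise sum=c, product=-d.
b=4, c=-1, d=4
r1+r2+r3 = -4
r1r2+r1r3+r2r3 = -1
r1r2r3 = -4


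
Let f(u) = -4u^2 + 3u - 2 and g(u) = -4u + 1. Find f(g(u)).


Substitute g(u) into f:
f(g(u)) = -4*(-4u + 1)^2 + 3*(-4u + 1) + (-2)
(-4u + 1)^2 = 16u^2 - 8u + 1
Expand and combine: -64u^2 + 20u - 3


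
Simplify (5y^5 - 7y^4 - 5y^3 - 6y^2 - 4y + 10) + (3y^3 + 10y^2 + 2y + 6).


Align terms by degree and add:
  5y^5 - 7y^4 - 5y^3 - 6y^2 - 4y + 10
+ 3y^3 + 10y^2 + 2y + 6
= 5y^5 - 7y^4 - 2y^3 + 4y^2 - 2y + 16


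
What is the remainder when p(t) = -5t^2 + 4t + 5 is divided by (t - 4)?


By the Remainder Theorem, the remainder equals p(4):
  -5*(4)^2 = -80
  4*(4)^1 = 16
  constant: 5
Sum: -80 + 16 + 5 = -59


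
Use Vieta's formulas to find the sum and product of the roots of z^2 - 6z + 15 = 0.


For az^2+bz+c=0: sum = -b/a, product = c/a.
a=1, b=-6, c=15
Sum = -(-6)/1 = 6
Product = (15)/1 = 15


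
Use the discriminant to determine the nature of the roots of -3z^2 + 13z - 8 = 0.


D = b^2 - 4ac = (13)^2 - 4(-3)(-8) = 169 - 96 = 73
Since D > 0: two distinct irrational roots


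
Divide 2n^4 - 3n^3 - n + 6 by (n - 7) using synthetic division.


Synthetic division with c = 7. Coefficients: 2, -3, 0, -1, 6
Bring down 2.
  2 * 7 = 14; 14 - 3 = 11
  11 * 7 = 77; 77 + 0 = 77
  77 * 7 = 539; 539 - 1 = 538
  538 * 7 = 3766; 3766 + 6 = 3772
Quotient: 2n^3 + 11n^2 + 77n + 538, Remainder: 3772


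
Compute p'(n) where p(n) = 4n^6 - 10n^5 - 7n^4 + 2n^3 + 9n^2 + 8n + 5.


Apply the power rule term by term:
  d/dn(4n^6) = 24n^5
  d/dn(-10n^5) = -50n^4
  d/dn(-7n^4) = -28n^3
  d/dn(2n^3) = 6n^2
  d/dn(9n^2) = 18n
  d/dn(8n) = 8
  d/dn(5) = 0
p'(n) = 24n^5 - 50n^4 - 28n^3 + 6n^2 + 18n + 8


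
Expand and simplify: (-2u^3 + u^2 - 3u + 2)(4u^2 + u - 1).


Distribute each term of the first polynomial:
  (-2u^3)(4u^2 + u - 1) = -8u^5 - 2u^4 + 2u^3
  (u^2)(4u^2 + u - 1) = 4u^4 + u^3 - u^2
  (-3u)(4u^2 + u - 1) = -12u^3 - 3u^2 + 3u
  (2)(4u^2 + u - 1) = 8u^2 + 2u - 2
Sum: -8u^5 + 2u^4 - 9u^3 + 4u^2 + 5u - 2


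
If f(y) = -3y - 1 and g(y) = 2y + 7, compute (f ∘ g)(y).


Substitute g(y) into f:
f(g(y)) = -3*(2y + 7) + (-1)
Expand and combine: -6y - 22


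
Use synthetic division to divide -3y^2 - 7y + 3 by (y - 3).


Synthetic division with c = 3. Coefficients: -3, -7, 3
Bring down -3.
  -3 * 3 = -9; -9 - 7 = -16
  -16 * 3 = -48; -48 + 3 = -45
Quotient: -3y - 16, Remainder: -45
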